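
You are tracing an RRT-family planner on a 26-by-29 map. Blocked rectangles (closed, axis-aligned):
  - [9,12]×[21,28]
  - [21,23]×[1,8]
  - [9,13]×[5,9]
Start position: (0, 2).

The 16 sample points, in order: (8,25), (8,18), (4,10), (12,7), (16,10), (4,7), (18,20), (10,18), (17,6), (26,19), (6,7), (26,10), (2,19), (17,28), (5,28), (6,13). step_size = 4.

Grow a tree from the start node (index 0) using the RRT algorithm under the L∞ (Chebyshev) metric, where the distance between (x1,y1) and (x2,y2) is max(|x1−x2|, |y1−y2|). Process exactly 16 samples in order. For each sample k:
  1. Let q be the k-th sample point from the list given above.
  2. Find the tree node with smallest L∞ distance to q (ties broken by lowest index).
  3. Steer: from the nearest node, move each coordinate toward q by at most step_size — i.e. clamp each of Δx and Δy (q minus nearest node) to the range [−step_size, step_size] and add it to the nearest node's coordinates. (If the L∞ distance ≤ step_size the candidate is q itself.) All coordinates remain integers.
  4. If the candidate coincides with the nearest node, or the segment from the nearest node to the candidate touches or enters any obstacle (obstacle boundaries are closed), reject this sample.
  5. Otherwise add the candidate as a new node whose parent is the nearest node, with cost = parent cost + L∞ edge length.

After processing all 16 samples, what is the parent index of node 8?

Parent of node 8: 4

1. q=(8,25) nearest=0 d=23 new=(4,6) → add node 1 parent=0 cost=4
2. q=(8,18) nearest=1 d=12 new=(8,10) → add node 2 parent=1 cost=8
3. q=(4,10) nearest=1 d=4 new=(4,10) → add node 3 parent=1 cost=8
4. q=(12,7) nearest=2 d=4 new=(12,7) → blocked by [9,13]×[5,9], reject
5. q=(16,10) nearest=2 d=8 new=(12,10) → add node 4 parent=2 cost=12
6. q=(4,7) nearest=1 d=1 new=(4,7) → add node 5 parent=1 cost=5
7. q=(18,20) nearest=2 d=10 new=(12,14) → add node 6 parent=2 cost=12
8. q=(10,18) nearest=6 d=4 new=(10,18) → add node 7 parent=6 cost=16
9. q=(17,6) nearest=4 d=5 new=(16,6) → blocked by [9,13]×[5,9], reject
10. q=(26,19) nearest=4 d=14 new=(16,14) → add node 8 parent=4 cost=16
11. q=(6,7) nearest=1 d=2 new=(6,7) → add node 9 parent=1 cost=6
12. q=(26,10) nearest=8 d=10 new=(20,10) → add node 10 parent=8 cost=20
13. q=(2,19) nearest=7 d=8 new=(6,19) → add node 11 parent=7 cost=20
14. q=(17,28) nearest=7 d=10 new=(14,22) → add node 12 parent=7 cost=20
15. q=(5,28) nearest=11 d=9 new=(5,23) → add node 13 parent=11 cost=24
16. q=(6,13) nearest=2 d=3 new=(6,13) → add node 14 parent=2 cost=11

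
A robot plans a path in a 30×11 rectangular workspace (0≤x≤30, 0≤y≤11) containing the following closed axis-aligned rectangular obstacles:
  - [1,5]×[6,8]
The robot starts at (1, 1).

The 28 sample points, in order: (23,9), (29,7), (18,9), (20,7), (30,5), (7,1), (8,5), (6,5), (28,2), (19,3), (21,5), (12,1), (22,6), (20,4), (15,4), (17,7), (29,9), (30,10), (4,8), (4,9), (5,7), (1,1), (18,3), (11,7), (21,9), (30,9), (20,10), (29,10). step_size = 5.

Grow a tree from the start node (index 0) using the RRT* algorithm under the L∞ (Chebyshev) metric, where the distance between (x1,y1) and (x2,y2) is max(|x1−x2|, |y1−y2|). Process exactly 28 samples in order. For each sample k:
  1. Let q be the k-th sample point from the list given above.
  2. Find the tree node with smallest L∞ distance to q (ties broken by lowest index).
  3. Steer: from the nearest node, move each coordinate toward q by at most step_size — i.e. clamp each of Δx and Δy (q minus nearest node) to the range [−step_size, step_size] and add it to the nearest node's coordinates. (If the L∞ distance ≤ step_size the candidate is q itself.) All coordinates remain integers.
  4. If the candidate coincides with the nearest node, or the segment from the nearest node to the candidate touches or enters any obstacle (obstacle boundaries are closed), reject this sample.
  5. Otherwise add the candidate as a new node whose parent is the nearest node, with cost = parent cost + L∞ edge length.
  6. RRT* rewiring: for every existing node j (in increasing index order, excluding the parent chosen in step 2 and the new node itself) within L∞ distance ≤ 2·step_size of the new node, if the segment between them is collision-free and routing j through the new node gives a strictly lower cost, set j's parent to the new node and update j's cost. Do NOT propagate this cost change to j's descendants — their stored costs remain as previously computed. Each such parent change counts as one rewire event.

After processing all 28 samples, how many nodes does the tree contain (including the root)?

Node count: 24

1. q=(23,9) nearest=0 d=22 new=(6,6) → add node 1 parent=0 cost=5
2. q=(29,7) nearest=1 d=23 new=(11,7) → add node 2 parent=1 cost=10
3. q=(18,9) nearest=2 d=7 new=(16,9) → add node 3 parent=2 cost=15
4. q=(20,7) nearest=3 d=4 new=(20,7) → add node 4 parent=3 cost=19
5. q=(30,5) nearest=4 d=10 new=(25,5) → add node 5 parent=4 cost=24
6. q=(7,1) nearest=1 d=5 new=(7,1) → add node 6 parent=1 cost=10
7. q=(8,5) nearest=1 d=2 new=(8,5) → add node 7 parent=1 cost=7
8. q=(6,5) nearest=1 d=1 new=(6,5) → add node 8 parent=1 cost=6
9. q=(28,2) nearest=5 d=3 new=(28,2) → add node 9 parent=5 cost=27
10. q=(19,3) nearest=4 d=4 new=(19,3) → add node 10 parent=4 cost=23
11. q=(21,5) nearest=4 d=2 new=(21,5) → add node 11 parent=4 cost=21
12. q=(12,1) nearest=7 d=4 new=(12,1) → add node 12 parent=7 cost=11; rewire 10→12 (18<23); rewire 11→12 (20<21)
13. q=(22,6) nearest=11 d=1 new=(22,6) → add node 13 parent=11 cost=21
14. q=(20,4) nearest=10 d=1 new=(20,4) → add node 14 parent=10 cost=19
15. q=(15,4) nearest=12 d=3 new=(15,4) → add node 15 parent=12 cost=14
16. q=(17,7) nearest=3 d=2 new=(17,7) → add node 16 parent=3 cost=17
17. q=(29,9) nearest=5 d=4 new=(29,9) → add node 17 parent=5 cost=28
18. q=(30,10) nearest=17 d=1 new=(30,10) → add node 18 parent=17 cost=29
19. q=(4,8) nearest=1 d=2 new=(4,8) → blocked by [1,5]×[6,8], reject
20. q=(4,9) nearest=1 d=3 new=(4,9) → blocked by [1,5]×[6,8], reject
21. q=(5,7) nearest=1 d=1 new=(5,7) → blocked by [1,5]×[6,8], reject
22. q=(1,1) nearest=0 d=0 → coincident, reject
23. q=(18,3) nearest=10 d=1 new=(18,3) → add node 19 parent=10 cost=19
24. q=(11,7) nearest=2 d=0 → coincident, reject
25. q=(21,9) nearest=4 d=2 new=(21,9) → add node 20 parent=4 cost=21
26. q=(30,9) nearest=17 d=1 new=(30,9) → add node 21 parent=17 cost=29
27. q=(20,10) nearest=20 d=1 new=(20,10) → add node 22 parent=20 cost=22
28. q=(29,10) nearest=17 d=1 new=(29,10) → add node 23 parent=17 cost=29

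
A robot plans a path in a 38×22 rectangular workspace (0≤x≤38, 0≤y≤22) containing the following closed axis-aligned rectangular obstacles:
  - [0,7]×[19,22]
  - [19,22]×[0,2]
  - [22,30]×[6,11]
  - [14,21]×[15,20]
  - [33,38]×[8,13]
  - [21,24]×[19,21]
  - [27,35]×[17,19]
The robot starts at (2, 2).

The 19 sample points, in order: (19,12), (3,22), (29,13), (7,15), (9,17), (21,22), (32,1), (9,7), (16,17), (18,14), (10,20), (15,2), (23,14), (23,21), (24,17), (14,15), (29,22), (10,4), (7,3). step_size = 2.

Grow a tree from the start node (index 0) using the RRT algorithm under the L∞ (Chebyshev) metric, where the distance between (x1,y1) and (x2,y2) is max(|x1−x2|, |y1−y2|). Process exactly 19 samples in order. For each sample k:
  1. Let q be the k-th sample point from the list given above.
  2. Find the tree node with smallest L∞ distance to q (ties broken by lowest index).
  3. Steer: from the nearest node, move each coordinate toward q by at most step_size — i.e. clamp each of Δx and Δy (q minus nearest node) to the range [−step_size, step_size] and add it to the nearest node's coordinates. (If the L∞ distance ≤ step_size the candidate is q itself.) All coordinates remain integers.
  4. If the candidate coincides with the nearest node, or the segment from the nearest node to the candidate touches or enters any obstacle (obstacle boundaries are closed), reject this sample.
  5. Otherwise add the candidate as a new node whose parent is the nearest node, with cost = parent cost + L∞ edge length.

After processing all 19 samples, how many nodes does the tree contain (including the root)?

Node count: 16

1. q=(19,12) nearest=0 d=17 new=(4,4) → add node 1 parent=0 cost=2
2. q=(3,22) nearest=1 d=18 new=(3,6) → add node 2 parent=1 cost=4
3. q=(29,13) nearest=1 d=25 new=(6,6) → add node 3 parent=1 cost=4
4. q=(7,15) nearest=2 d=9 new=(5,8) → add node 4 parent=2 cost=6
5. q=(9,17) nearest=4 d=9 new=(7,10) → add node 5 parent=4 cost=8
6. q=(21,22) nearest=5 d=14 new=(9,12) → add node 6 parent=5 cost=10
7. q=(32,1) nearest=6 d=23 new=(11,10) → add node 7 parent=6 cost=12
8. q=(9,7) nearest=3 d=3 new=(8,7) → add node 8 parent=3 cost=6
9. q=(16,17) nearest=6 d=7 new=(11,14) → add node 9 parent=6 cost=12
10. q=(18,14) nearest=7 d=7 new=(13,12) → add node 10 parent=7 cost=14
11. q=(10,20) nearest=9 d=6 new=(10,16) → add node 11 parent=9 cost=14
12. q=(15,2) nearest=8 d=7 new=(10,5) → add node 12 parent=8 cost=8
13. q=(23,14) nearest=10 d=10 new=(15,14) → add node 13 parent=10 cost=16
14. q=(23,21) nearest=13 d=8 new=(17,16) → blocked by [14,21]×[15,20], reject
15. q=(24,17) nearest=13 d=9 new=(17,16) → blocked by [14,21]×[15,20], reject
16. q=(14,15) nearest=13 d=1 new=(14,15) → blocked by [14,21]×[15,20], reject
17. q=(29,22) nearest=13 d=14 new=(17,16) → blocked by [14,21]×[15,20], reject
18. q=(10,4) nearest=12 d=1 new=(10,4) → add node 14 parent=12 cost=9
19. q=(7,3) nearest=1 d=3 new=(6,3) → add node 15 parent=1 cost=4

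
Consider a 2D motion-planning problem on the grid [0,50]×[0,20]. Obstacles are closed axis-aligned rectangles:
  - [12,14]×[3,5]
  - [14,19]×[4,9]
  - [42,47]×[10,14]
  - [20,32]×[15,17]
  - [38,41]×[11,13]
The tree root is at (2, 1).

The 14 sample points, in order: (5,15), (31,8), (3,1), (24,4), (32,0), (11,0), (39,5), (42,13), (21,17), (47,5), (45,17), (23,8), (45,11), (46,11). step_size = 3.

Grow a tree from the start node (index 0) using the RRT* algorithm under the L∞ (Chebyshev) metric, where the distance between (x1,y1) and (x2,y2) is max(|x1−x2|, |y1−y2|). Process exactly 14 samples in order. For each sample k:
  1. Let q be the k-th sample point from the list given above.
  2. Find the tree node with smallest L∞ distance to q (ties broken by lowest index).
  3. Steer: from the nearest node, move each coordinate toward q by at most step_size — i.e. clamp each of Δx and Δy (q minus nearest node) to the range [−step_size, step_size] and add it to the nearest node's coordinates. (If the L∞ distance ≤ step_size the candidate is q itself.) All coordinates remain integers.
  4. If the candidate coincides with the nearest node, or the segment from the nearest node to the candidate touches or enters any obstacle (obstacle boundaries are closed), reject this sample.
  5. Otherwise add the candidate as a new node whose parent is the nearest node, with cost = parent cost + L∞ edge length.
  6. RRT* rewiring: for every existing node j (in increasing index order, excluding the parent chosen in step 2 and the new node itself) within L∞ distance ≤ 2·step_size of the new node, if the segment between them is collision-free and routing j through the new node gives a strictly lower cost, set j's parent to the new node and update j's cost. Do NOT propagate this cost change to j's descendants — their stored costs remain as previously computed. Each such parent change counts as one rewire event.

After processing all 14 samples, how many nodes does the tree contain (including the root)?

Node count: 7

1. q=(5,15) nearest=0 d=14 new=(5,4) → add node 1 parent=0 cost=3
2. q=(31,8) nearest=1 d=26 new=(8,7) → add node 2 parent=1 cost=6
3. q=(3,1) nearest=0 d=1 new=(3,1) → add node 3 parent=0 cost=1
4. q=(24,4) nearest=2 d=16 new=(11,4) → add node 4 parent=2 cost=9
5. q=(32,0) nearest=4 d=21 new=(14,1) → blocked by [12,14]×[3,5], reject
6. q=(11,0) nearest=4 d=4 new=(11,1) → add node 5 parent=4 cost=12
7. q=(39,5) nearest=4 d=28 new=(14,5) → blocked by [12,14]×[3,5], reject
8. q=(42,13) nearest=4 d=31 new=(14,7) → blocked by [12,14]×[3,5], reject
9. q=(21,17) nearest=2 d=13 new=(11,10) → add node 6 parent=2 cost=9
10. q=(47,5) nearest=4 d=36 new=(14,5) → blocked by [12,14]×[3,5], reject
11. q=(45,17) nearest=4 d=34 new=(14,7) → blocked by [12,14]×[3,5], reject
12. q=(23,8) nearest=4 d=12 new=(14,7) → blocked by [12,14]×[3,5], reject
13. q=(45,11) nearest=4 d=34 new=(14,7) → blocked by [12,14]×[3,5], reject
14. q=(46,11) nearest=4 d=35 new=(14,7) → blocked by [12,14]×[3,5], reject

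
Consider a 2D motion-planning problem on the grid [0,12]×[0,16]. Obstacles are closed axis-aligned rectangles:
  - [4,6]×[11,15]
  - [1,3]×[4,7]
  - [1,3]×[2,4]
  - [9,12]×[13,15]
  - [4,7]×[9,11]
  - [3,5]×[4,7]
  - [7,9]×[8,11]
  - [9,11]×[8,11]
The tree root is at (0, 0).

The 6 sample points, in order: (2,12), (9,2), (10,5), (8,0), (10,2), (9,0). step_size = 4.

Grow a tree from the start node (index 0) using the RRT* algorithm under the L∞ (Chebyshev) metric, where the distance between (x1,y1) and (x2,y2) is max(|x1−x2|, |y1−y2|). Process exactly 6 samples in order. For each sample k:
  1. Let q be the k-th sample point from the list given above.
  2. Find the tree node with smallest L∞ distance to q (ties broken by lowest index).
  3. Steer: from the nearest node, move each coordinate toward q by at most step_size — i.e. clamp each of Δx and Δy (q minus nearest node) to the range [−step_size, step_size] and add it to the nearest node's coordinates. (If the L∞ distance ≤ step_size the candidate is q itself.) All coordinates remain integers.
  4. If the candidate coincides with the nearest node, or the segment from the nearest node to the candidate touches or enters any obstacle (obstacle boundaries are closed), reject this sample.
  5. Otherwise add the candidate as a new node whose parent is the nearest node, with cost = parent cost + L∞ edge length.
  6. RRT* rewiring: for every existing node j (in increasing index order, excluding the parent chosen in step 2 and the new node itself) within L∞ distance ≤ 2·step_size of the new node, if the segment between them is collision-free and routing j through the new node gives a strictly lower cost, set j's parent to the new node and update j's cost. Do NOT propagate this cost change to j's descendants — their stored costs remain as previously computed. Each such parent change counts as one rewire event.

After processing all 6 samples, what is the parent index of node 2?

1. q=(2,12) nearest=0 d=12 new=(2,4) → blocked by [1,3]×[4,7], reject
2. q=(9,2) nearest=0 d=9 new=(4,2) → add node 1 parent=0 cost=4
3. q=(10,5) nearest=1 d=6 new=(8,5) → add node 2 parent=1 cost=8
4. q=(8,0) nearest=1 d=4 new=(8,0) → add node 3 parent=1 cost=8
5. q=(10,2) nearest=3 d=2 new=(10,2) → add node 4 parent=3 cost=10
6. q=(9,0) nearest=3 d=1 new=(9,0) → add node 5 parent=3 cost=9

Parent of node 2: 1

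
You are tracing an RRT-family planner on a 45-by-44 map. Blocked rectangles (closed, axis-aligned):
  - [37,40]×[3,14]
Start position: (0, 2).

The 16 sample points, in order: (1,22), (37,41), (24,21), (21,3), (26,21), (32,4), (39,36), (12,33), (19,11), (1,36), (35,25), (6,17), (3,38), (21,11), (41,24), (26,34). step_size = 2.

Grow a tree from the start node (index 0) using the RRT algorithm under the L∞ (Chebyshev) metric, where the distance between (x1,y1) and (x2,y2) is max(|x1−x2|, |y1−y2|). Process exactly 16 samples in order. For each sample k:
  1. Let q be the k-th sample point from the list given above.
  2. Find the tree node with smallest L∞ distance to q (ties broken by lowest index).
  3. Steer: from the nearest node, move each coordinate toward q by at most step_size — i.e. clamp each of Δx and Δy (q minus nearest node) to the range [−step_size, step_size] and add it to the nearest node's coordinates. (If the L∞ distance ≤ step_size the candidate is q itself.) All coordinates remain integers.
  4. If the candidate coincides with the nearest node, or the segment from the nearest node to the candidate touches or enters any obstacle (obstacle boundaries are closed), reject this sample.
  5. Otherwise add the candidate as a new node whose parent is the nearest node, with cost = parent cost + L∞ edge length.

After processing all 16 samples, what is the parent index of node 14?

1. q=(1,22) nearest=0 d=20 new=(1,4) → add node 1 parent=0 cost=2
2. q=(37,41) nearest=1 d=37 new=(3,6) → add node 2 parent=1 cost=4
3. q=(24,21) nearest=2 d=21 new=(5,8) → add node 3 parent=2 cost=6
4. q=(21,3) nearest=3 d=16 new=(7,6) → add node 4 parent=3 cost=8
5. q=(26,21) nearest=4 d=19 new=(9,8) → add node 5 parent=4 cost=10
6. q=(32,4) nearest=5 d=23 new=(11,6) → add node 6 parent=5 cost=12
7. q=(39,36) nearest=5 d=30 new=(11,10) → add node 7 parent=5 cost=12
8. q=(12,33) nearest=7 d=23 new=(12,12) → add node 8 parent=7 cost=14
9. q=(19,11) nearest=8 d=7 new=(14,11) → add node 9 parent=8 cost=16
10. q=(1,36) nearest=8 d=24 new=(10,14) → add node 10 parent=8 cost=16
11. q=(35,25) nearest=9 d=21 new=(16,13) → add node 11 parent=9 cost=18
12. q=(6,17) nearest=10 d=4 new=(8,16) → add node 12 parent=10 cost=18
13. q=(3,38) nearest=12 d=22 new=(6,18) → add node 13 parent=12 cost=20
14. q=(21,11) nearest=11 d=5 new=(18,11) → add node 14 parent=11 cost=20
15. q=(41,24) nearest=14 d=23 new=(20,13) → add node 15 parent=14 cost=22
16. q=(26,34) nearest=12 d=18 new=(10,18) → add node 16 parent=12 cost=20

Parent of node 14: 11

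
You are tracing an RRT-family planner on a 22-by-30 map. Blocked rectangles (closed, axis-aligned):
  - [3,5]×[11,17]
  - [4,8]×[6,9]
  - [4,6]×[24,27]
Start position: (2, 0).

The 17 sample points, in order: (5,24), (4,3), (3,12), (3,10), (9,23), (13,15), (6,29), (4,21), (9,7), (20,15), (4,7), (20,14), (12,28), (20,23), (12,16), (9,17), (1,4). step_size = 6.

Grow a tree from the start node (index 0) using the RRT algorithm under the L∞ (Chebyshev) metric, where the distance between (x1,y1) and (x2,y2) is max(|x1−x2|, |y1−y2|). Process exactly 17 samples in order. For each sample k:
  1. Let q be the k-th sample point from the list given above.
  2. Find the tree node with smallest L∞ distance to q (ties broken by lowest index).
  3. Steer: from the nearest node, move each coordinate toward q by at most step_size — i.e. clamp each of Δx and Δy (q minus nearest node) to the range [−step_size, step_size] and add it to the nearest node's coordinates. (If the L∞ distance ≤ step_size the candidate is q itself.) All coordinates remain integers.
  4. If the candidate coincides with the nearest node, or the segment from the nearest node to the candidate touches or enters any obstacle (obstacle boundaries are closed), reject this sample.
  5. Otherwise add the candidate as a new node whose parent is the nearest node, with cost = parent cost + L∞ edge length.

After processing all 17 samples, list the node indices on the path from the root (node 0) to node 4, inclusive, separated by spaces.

Path: 0 1 4

1. q=(5,24) nearest=0 d=24 new=(5,6) → blocked by [4,8]×[6,9], reject
2. q=(4,3) nearest=0 d=3 new=(4,3) → add node 1 parent=0 cost=3
3. q=(3,12) nearest=1 d=9 new=(3,9) → add node 2 parent=1 cost=9
4. q=(3,10) nearest=2 d=1 new=(3,10) → add node 3 parent=2 cost=10
5. q=(9,23) nearest=3 d=13 new=(9,16) → blocked by [3,5]×[11,17], reject
6. q=(13,15) nearest=2 d=10 new=(9,15) → blocked by [3,5]×[11,17], reject
7. q=(6,29) nearest=3 d=19 new=(6,16) → blocked by [3,5]×[11,17], reject
8. q=(4,21) nearest=3 d=11 new=(4,16) → blocked by [3,5]×[11,17], reject
9. q=(9,7) nearest=1 d=5 new=(9,7) → blocked by [4,8]×[6,9], reject
10. q=(20,15) nearest=1 d=16 new=(10,9) → blocked by [4,8]×[6,9], reject
11. q=(4,7) nearest=2 d=2 new=(4,7) → blocked by [4,8]×[6,9], reject
12. q=(20,14) nearest=1 d=16 new=(10,9) → blocked by [4,8]×[6,9], reject
13. q=(12,28) nearest=3 d=18 new=(9,16) → blocked by [3,5]×[11,17], reject
14. q=(20,23) nearest=2 d=17 new=(9,15) → blocked by [3,5]×[11,17], reject
15. q=(12,16) nearest=2 d=9 new=(9,15) → blocked by [3,5]×[11,17], reject
16. q=(9,17) nearest=3 d=7 new=(9,16) → blocked by [3,5]×[11,17], reject
17. q=(1,4) nearest=1 d=3 new=(1,4) → add node 4 parent=1 cost=6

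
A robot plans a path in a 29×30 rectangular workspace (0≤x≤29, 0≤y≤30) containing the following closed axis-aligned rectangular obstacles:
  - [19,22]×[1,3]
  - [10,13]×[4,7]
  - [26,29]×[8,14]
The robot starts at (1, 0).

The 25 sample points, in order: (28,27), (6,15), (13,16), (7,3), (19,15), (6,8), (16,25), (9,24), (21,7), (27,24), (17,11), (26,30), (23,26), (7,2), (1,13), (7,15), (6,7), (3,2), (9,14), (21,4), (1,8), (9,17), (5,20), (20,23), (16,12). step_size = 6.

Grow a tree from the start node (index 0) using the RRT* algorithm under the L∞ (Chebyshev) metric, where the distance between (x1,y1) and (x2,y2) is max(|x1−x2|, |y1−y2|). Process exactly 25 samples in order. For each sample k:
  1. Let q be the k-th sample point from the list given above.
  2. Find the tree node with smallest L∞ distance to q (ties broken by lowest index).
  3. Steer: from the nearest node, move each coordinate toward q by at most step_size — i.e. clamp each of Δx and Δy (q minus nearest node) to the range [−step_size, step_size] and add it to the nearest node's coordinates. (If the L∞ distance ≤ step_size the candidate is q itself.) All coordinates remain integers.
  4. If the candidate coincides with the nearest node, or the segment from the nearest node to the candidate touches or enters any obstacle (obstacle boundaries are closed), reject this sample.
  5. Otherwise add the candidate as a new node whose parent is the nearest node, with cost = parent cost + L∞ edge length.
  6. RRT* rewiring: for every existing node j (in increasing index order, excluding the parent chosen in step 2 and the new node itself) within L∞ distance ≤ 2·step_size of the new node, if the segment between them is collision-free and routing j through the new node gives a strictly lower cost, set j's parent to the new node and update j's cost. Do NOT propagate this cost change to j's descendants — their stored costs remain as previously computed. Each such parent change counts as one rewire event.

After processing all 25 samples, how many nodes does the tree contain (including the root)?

1. q=(28,27) nearest=0 d=27 new=(7,6) → add node 1 parent=0 cost=6
2. q=(6,15) nearest=1 d=9 new=(6,12) → add node 2 parent=1 cost=12
3. q=(13,16) nearest=2 d=7 new=(12,16) → add node 3 parent=2 cost=18
4. q=(7,3) nearest=1 d=3 new=(7,3) → add node 4 parent=1 cost=9
5. q=(19,15) nearest=3 d=7 new=(18,15) → add node 5 parent=3 cost=24
6. q=(6,8) nearest=1 d=2 new=(6,8) → add node 6 parent=1 cost=8; rewire 3→6 (16<18); rewire 5→6 (20<24)
7. q=(16,25) nearest=3 d=9 new=(16,22) → add node 7 parent=3 cost=22
8. q=(9,24) nearest=7 d=7 new=(10,24) → add node 8 parent=7 cost=28
9. q=(21,7) nearest=5 d=8 new=(21,9) → add node 9 parent=5 cost=26
10. q=(27,24) nearest=5 d=9 new=(24,21) → add node 10 parent=5 cost=26
11. q=(17,11) nearest=5 d=4 new=(17,11) → add node 11 parent=5 cost=24
12. q=(26,30) nearest=10 d=9 new=(26,27) → add node 12 parent=10 cost=32
13. q=(23,26) nearest=12 d=3 new=(23,26) → add node 13 parent=12 cost=35
14. q=(7,2) nearest=4 d=1 new=(7,2) → add node 14 parent=4 cost=10
15. q=(1,13) nearest=2 d=5 new=(1,13) → add node 15 parent=2 cost=17
16. q=(7,15) nearest=2 d=3 new=(7,15) → add node 16 parent=2 cost=15; rewire 8→16 (24<28)
17. q=(6,7) nearest=1 d=1 new=(6,7) → add node 17 parent=1 cost=7; rewire 5→17 (19<20); rewire 11→17 (18<24); rewire 15→17 (13<17)
18. q=(3,2) nearest=0 d=2 new=(3,2) → add node 18 parent=0 cost=2; rewire 4→18 (6<9); rewire 14→18 (6<10)
19. q=(9,14) nearest=16 d=2 new=(9,14) → add node 19 parent=16 cost=17
20. q=(21,4) nearest=9 d=5 new=(21,4) → add node 20 parent=9 cost=31
21. q=(1,8) nearest=2 d=5 new=(1,8) → add node 21 parent=2 cost=17
22. q=(9,17) nearest=16 d=2 new=(9,17) → add node 22 parent=16 cost=17
23. q=(5,20) nearest=22 d=4 new=(5,20) → add node 23 parent=22 cost=21
24. q=(20,23) nearest=13 d=3 new=(20,23) → add node 24 parent=13 cost=38
25. q=(16,12) nearest=11 d=1 new=(16,12) → add node 25 parent=11 cost=19; rewire 9→25 (24<26); rewire 20→25 (27<31); rewire 24→25 (30<38)

Node count: 26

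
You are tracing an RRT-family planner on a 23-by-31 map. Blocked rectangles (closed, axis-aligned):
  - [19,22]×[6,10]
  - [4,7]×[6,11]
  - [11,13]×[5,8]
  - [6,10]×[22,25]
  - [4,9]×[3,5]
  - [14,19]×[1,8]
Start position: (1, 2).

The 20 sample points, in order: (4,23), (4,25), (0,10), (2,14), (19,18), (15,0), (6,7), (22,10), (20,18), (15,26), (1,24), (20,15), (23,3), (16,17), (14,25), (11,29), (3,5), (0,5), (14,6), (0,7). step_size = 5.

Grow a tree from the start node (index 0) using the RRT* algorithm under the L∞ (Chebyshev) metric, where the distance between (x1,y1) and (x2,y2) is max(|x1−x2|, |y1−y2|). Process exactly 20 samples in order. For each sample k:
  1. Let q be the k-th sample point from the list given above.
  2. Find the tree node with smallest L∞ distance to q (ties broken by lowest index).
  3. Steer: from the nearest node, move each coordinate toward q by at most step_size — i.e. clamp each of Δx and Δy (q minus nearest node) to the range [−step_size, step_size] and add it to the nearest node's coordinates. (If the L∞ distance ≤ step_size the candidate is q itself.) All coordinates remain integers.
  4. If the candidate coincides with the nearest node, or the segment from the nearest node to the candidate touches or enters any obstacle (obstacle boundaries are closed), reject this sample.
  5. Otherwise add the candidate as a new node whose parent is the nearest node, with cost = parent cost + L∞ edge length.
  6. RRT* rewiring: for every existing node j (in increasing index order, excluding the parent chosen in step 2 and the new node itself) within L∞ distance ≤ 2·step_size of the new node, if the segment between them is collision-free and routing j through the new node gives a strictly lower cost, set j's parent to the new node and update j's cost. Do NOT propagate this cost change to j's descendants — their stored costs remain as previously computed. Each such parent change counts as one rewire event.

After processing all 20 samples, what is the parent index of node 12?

1. q=(4,23) nearest=0 d=21 new=(4,7) → blocked by [4,7]×[6,11], reject
2. q=(4,25) nearest=0 d=23 new=(4,7) → blocked by [4,7]×[6,11], reject
3. q=(0,10) nearest=0 d=8 new=(0,7) → add node 1 parent=0 cost=5
4. q=(2,14) nearest=1 d=7 new=(2,12) → add node 2 parent=1 cost=10
5. q=(19,18) nearest=2 d=17 new=(7,17) → add node 3 parent=2 cost=15
6. q=(15,0) nearest=2 d=13 new=(7,7) → blocked by [4,7]×[6,11], reject
7. q=(6,7) nearest=0 d=5 new=(6,7) → blocked by [4,7]×[6,11], reject
8. q=(22,10) nearest=3 d=15 new=(12,12) → add node 4 parent=3 cost=20
9. q=(20,18) nearest=4 d=8 new=(17,17) → add node 5 parent=4 cost=25
10. q=(15,26) nearest=3 d=9 new=(12,22) → add node 6 parent=3 cost=20
11. q=(1,24) nearest=3 d=7 new=(2,22) → add node 7 parent=3 cost=20
12. q=(20,15) nearest=5 d=3 new=(20,15) → add node 8 parent=5 cost=28
13. q=(23,3) nearest=4 d=11 new=(17,7) → blocked by [14,19]×[1,8], reject
14. q=(16,17) nearest=5 d=1 new=(16,17) → add node 9 parent=5 cost=26
15. q=(14,25) nearest=6 d=3 new=(14,25) → add node 10 parent=6 cost=23
16. q=(11,29) nearest=10 d=4 new=(11,29) → add node 11 parent=10 cost=27
17. q=(3,5) nearest=0 d=3 new=(3,5) → add node 12 parent=0 cost=3
18. q=(0,5) nearest=1 d=2 new=(0,5) → add node 13 parent=1 cost=7
19. q=(14,6) nearest=4 d=6 new=(14,7) → blocked by [14,19]×[1,8], reject
20. q=(0,7) nearest=1 d=0 → coincident, reject

Parent of node 12: 0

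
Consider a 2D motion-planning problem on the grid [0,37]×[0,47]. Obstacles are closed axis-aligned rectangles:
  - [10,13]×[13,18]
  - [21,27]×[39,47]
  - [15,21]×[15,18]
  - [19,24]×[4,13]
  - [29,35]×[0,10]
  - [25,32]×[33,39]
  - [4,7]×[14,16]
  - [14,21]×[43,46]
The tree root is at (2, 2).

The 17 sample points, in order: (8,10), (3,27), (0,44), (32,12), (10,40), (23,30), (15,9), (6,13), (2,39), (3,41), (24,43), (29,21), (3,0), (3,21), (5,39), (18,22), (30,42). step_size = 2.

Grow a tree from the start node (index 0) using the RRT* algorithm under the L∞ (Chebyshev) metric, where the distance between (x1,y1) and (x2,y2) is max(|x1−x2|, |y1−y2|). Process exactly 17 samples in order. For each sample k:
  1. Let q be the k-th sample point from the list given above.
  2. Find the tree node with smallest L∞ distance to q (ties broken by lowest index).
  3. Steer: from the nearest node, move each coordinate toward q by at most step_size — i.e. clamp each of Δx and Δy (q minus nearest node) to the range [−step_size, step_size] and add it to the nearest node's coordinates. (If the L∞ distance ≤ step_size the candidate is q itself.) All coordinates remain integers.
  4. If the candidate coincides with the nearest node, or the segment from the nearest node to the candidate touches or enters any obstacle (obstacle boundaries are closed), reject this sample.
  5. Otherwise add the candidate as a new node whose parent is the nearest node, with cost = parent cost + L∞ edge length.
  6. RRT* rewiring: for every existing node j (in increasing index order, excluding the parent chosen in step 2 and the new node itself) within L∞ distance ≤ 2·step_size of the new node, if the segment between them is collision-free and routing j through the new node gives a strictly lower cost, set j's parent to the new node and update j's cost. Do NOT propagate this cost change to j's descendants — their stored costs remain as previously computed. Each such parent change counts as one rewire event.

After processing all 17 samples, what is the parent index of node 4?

1. q=(8,10) nearest=0 d=8 new=(4,4) → add node 1 parent=0 cost=2
2. q=(3,27) nearest=1 d=23 new=(3,6) → add node 2 parent=1 cost=4
3. q=(0,44) nearest=2 d=38 new=(1,8) → add node 3 parent=2 cost=6
4. q=(32,12) nearest=1 d=28 new=(6,6) → add node 4 parent=1 cost=4
5. q=(10,40) nearest=3 d=32 new=(3,10) → add node 5 parent=3 cost=8
6. q=(23,30) nearest=5 d=20 new=(5,12) → add node 6 parent=5 cost=10
7. q=(15,9) nearest=4 d=9 new=(8,8) → add node 7 parent=4 cost=6
8. q=(6,13) nearest=6 d=1 new=(6,13) → add node 8 parent=6 cost=11
9. q=(2,39) nearest=8 d=26 new=(4,15) → blocked by [4,7]×[14,16], reject
10. q=(3,41) nearest=8 d=28 new=(4,15) → blocked by [4,7]×[14,16], reject
11. q=(24,43) nearest=8 d=30 new=(8,15) → blocked by [4,7]×[14,16], reject
12. q=(29,21) nearest=7 d=21 new=(10,10) → add node 9 parent=7 cost=8
13. q=(3,0) nearest=0 d=2 new=(3,0) → add node 10 parent=0 cost=2
14. q=(3,21) nearest=8 d=8 new=(4,15) → blocked by [4,7]×[14,16], reject
15. q=(5,39) nearest=8 d=26 new=(5,15) → blocked by [4,7]×[14,16], reject
16. q=(18,22) nearest=8 d=12 new=(8,15) → blocked by [4,7]×[14,16], reject
17. q=(30,42) nearest=8 d=29 new=(8,15) → blocked by [4,7]×[14,16], reject

Parent of node 4: 1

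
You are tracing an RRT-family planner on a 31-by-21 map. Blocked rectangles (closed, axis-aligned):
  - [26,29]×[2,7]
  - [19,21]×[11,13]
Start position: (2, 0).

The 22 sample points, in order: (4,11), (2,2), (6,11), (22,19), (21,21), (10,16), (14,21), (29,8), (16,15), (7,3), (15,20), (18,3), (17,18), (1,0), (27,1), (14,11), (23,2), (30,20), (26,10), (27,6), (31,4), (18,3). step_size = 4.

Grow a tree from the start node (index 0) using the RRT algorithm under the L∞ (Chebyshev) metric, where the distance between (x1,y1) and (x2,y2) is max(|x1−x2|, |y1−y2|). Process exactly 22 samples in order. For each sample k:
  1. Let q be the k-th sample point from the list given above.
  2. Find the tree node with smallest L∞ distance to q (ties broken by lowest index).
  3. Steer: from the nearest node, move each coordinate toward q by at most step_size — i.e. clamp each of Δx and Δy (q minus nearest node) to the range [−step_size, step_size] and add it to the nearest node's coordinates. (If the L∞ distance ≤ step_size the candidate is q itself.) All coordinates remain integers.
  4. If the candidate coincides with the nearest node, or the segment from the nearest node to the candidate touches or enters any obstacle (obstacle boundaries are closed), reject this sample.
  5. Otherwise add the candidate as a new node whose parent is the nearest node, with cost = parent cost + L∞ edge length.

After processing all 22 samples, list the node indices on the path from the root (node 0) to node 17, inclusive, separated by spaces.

1. q=(4,11) nearest=0 d=11 new=(4,4) → add node 1 parent=0 cost=4
2. q=(2,2) nearest=0 d=2 new=(2,2) → add node 2 parent=0 cost=2
3. q=(6,11) nearest=1 d=7 new=(6,8) → add node 3 parent=1 cost=8
4. q=(22,19) nearest=3 d=16 new=(10,12) → add node 4 parent=3 cost=12
5. q=(21,21) nearest=4 d=11 new=(14,16) → add node 5 parent=4 cost=16
6. q=(10,16) nearest=4 d=4 new=(10,16) → add node 6 parent=4 cost=16
7. q=(14,21) nearest=5 d=5 new=(14,20) → add node 7 parent=5 cost=20
8. q=(29,8) nearest=5 d=15 new=(18,12) → add node 8 parent=5 cost=20
9. q=(16,15) nearest=5 d=2 new=(16,15) → add node 9 parent=5 cost=18
10. q=(7,3) nearest=1 d=3 new=(7,3) → add node 10 parent=1 cost=7
11. q=(15,20) nearest=7 d=1 new=(15,20) → add node 11 parent=7 cost=21
12. q=(18,3) nearest=4 d=9 new=(14,8) → add node 12 parent=4 cost=16
13. q=(17,18) nearest=11 d=2 new=(17,18) → add node 13 parent=11 cost=23
14. q=(1,0) nearest=0 d=1 new=(1,0) → add node 14 parent=0 cost=1
15. q=(27,1) nearest=8 d=11 new=(22,8) → blocked by [19,21]×[11,13], reject
16. q=(14,11) nearest=12 d=3 new=(14,11) → add node 15 parent=12 cost=19
17. q=(23,2) nearest=12 d=9 new=(18,4) → add node 16 parent=12 cost=20
18. q=(30,20) nearest=8 d=12 new=(22,16) → blocked by [19,21]×[11,13], reject
19. q=(26,10) nearest=8 d=8 new=(22,10) → blocked by [19,21]×[11,13], reject
20. q=(27,6) nearest=8 d=9 new=(22,8) → blocked by [19,21]×[11,13], reject
21. q=(31,4) nearest=8 d=13 new=(22,8) → blocked by [19,21]×[11,13], reject
22. q=(18,3) nearest=16 d=1 new=(18,3) → add node 17 parent=16 cost=21

Path: 0 1 3 4 12 16 17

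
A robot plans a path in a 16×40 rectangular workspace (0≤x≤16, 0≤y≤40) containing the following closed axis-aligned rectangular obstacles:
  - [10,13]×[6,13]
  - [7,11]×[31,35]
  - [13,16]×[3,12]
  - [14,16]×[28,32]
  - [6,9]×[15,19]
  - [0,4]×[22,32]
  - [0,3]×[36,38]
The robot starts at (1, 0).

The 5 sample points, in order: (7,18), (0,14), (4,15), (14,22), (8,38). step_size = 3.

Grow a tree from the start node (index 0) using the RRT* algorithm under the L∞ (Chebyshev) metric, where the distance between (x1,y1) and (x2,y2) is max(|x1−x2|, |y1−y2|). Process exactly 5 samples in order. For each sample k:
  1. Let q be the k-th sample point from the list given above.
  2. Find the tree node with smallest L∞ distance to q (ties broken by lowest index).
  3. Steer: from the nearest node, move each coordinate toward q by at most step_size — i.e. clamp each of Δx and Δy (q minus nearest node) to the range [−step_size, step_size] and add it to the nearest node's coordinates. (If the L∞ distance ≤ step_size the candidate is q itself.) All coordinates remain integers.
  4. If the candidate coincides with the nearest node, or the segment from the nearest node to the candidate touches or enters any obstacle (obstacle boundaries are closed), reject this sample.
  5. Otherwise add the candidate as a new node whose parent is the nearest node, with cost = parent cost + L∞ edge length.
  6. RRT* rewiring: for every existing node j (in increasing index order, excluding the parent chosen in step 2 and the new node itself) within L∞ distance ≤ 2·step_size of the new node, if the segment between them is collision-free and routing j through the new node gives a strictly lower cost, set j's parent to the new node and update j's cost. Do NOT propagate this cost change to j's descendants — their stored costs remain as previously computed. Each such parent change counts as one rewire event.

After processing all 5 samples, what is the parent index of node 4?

1. q=(7,18) nearest=0 d=18 new=(4,3) → add node 1 parent=0 cost=3
2. q=(0,14) nearest=1 d=11 new=(1,6) → add node 2 parent=1 cost=6
3. q=(4,15) nearest=2 d=9 new=(4,9) → add node 3 parent=2 cost=9
4. q=(14,22) nearest=3 d=13 new=(7,12) → add node 4 parent=3 cost=12
5. q=(8,38) nearest=4 d=26 new=(8,15) → blocked by [6,9]×[15,19], reject

Parent of node 4: 3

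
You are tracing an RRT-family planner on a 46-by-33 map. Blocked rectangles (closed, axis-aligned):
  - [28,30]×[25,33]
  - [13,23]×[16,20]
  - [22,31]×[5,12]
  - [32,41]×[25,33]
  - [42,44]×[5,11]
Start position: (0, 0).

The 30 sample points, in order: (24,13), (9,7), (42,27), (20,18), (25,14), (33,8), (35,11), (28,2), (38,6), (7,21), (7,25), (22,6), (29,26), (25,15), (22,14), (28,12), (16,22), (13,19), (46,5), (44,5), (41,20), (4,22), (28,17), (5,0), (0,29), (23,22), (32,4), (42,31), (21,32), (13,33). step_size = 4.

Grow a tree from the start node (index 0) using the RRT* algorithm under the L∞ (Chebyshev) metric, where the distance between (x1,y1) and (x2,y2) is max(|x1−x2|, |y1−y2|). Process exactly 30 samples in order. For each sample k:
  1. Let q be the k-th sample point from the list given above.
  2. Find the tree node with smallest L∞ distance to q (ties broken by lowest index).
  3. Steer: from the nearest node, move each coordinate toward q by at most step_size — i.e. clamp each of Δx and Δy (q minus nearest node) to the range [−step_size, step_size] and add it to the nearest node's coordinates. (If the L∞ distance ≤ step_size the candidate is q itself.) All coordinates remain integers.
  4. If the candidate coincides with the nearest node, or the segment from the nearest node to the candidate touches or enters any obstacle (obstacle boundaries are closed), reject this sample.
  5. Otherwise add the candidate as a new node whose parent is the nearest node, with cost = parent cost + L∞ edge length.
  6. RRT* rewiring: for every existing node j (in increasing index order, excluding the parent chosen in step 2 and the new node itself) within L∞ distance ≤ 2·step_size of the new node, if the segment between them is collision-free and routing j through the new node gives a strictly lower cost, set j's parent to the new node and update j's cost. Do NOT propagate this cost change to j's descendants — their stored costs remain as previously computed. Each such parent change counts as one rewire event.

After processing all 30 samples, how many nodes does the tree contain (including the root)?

1. q=(24,13) nearest=0 d=24 new=(4,4) → add node 1 parent=0 cost=4
2. q=(9,7) nearest=1 d=5 new=(8,7) → add node 2 parent=1 cost=8
3. q=(42,27) nearest=2 d=34 new=(12,11) → add node 3 parent=2 cost=12
4. q=(20,18) nearest=3 d=8 new=(16,15) → add node 4 parent=3 cost=16
5. q=(25,14) nearest=4 d=9 new=(20,14) → add node 5 parent=4 cost=20
6. q=(33,8) nearest=5 d=13 new=(24,10) → blocked by [22,31]×[5,12], reject
7. q=(35,11) nearest=5 d=15 new=(24,11) → blocked by [22,31]×[5,12], reject
8. q=(28,2) nearest=5 d=12 new=(24,10) → blocked by [22,31]×[5,12], reject
9. q=(38,6) nearest=5 d=18 new=(24,10) → blocked by [22,31]×[5,12], reject
10. q=(7,21) nearest=4 d=9 new=(12,19) → blocked by [13,23]×[16,20], reject
11. q=(7,25) nearest=4 d=10 new=(12,19) → blocked by [13,23]×[16,20], reject
12. q=(22,6) nearest=5 d=8 new=(22,10) → blocked by [22,31]×[5,12], reject
13. q=(29,26) nearest=5 d=12 new=(24,18) → blocked by [13,23]×[16,20], reject
14. q=(25,15) nearest=5 d=5 new=(24,15) → add node 6 parent=5 cost=24
15. q=(22,14) nearest=5 d=2 new=(22,14) → add node 7 parent=5 cost=22
16. q=(28,12) nearest=6 d=4 new=(28,12) → blocked by [22,31]×[5,12], reject
17. q=(16,22) nearest=4 d=7 new=(16,19) → blocked by [13,23]×[16,20], reject
18. q=(13,19) nearest=4 d=4 new=(13,19) → blocked by [13,23]×[16,20], reject
19. q=(46,5) nearest=6 d=22 new=(28,11) → blocked by [22,31]×[5,12], reject
20. q=(44,5) nearest=6 d=20 new=(28,11) → blocked by [22,31]×[5,12], reject
21. q=(41,20) nearest=6 d=17 new=(28,19) → add node 8 parent=6 cost=28
22. q=(4,22) nearest=3 d=11 new=(8,15) → add node 9 parent=3 cost=16
23. q=(28,17) nearest=8 d=2 new=(28,17) → add node 10 parent=8 cost=30
24. q=(5,0) nearest=1 d=4 new=(5,0) → add node 11 parent=1 cost=8
25. q=(0,29) nearest=9 d=14 new=(4,19) → add node 12 parent=9 cost=20
26. q=(23,22) nearest=8 d=5 new=(24,22) → add node 13 parent=8 cost=32
27. q=(32,4) nearest=7 d=10 new=(26,10) → blocked by [22,31]×[5,12], reject
28. q=(42,31) nearest=8 d=14 new=(32,23) → add node 14 parent=8 cost=32
29. q=(21,32) nearest=13 d=10 new=(21,26) → add node 15 parent=13 cost=36
30. q=(13,33) nearest=15 d=8 new=(17,30) → add node 16 parent=15 cost=40

Node count: 17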